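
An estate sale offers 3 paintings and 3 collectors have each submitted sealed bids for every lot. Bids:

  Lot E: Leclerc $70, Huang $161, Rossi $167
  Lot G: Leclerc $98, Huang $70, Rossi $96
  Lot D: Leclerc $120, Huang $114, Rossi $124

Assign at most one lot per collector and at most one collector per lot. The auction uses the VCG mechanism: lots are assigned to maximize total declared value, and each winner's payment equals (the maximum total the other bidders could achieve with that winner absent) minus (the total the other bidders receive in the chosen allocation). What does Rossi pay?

Rossi pays $22.

Efficient allocation: Leclerc→Lot G ($98), Huang→Lot E ($161), Rossi→Lot D ($124); total welfare W = $383.
Rossi receives Lot D at value $124, so the others get W − 124 = $259.
Without Rossi: best allocation of the remaining 2 bidders over all 3 lots is Leclerc→Lot D ($120), Huang→Lot E ($161), total $281.
VCG payment = (others' best without Rossi) − (others' welfare with Rossi) = 281 − 259 = $22.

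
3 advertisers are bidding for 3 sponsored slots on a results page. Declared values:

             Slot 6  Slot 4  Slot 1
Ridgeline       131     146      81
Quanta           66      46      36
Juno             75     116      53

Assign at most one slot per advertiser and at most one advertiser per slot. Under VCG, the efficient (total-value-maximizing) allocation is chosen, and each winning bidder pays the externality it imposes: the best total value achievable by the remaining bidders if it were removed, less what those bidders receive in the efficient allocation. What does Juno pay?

Efficient allocation: Ridgeline→Slot 6 ($131), Quanta→Slot 1 ($36), Juno→Slot 4 ($116); total welfare W = $283.
Juno receives Slot 4 at value $116, so the others get W − 116 = $167.
Without Juno: best allocation of the remaining 2 bidders over all 3 slots is Ridgeline→Slot 4 ($146), Quanta→Slot 6 ($66), total $212.
VCG payment = (others' best without Juno) − (others' welfare with Juno) = 212 − 167 = $45.

Juno pays $45.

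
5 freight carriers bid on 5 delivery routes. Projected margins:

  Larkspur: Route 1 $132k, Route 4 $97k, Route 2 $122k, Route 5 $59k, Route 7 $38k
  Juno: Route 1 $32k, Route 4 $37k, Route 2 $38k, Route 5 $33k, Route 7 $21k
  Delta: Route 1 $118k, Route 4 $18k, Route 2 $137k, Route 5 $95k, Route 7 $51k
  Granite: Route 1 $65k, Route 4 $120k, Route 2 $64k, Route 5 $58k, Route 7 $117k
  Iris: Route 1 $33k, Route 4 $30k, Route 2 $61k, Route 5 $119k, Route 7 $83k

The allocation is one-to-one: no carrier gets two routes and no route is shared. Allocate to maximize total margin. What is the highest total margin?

Max total: $542k

Optimal: Larkspur→Route 1 ($132k), Juno→Route 4 ($37k), Delta→Route 2 ($137k), Granite→Route 7 ($117k), Iris→Route 5 ($119k) — total 132+37+137+117+119 = $542k.
Next-best assignment: Larkspur→Route 1, Juno→Route 7, Delta→Route 2, Granite→Route 4, Iris→Route 5 = $529k.
Every other assignment is strictly worse.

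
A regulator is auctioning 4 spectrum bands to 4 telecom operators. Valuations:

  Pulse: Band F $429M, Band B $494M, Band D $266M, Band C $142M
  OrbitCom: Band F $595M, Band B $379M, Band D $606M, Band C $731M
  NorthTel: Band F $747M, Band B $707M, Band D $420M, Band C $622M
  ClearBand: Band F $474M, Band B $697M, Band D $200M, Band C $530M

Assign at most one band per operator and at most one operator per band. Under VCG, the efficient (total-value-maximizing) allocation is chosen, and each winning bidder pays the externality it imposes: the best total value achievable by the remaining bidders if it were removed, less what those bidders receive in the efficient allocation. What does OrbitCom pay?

Efficient allocation: Pulse→Band D ($266M), OrbitCom→Band C ($731M), NorthTel→Band F ($747M), ClearBand→Band B ($697M); total welfare W = $2441M.
OrbitCom receives Band C at value $731M, so the others get W − 731 = $1710M.
Without OrbitCom: best allocation of the remaining 3 bidders over all 4 bands is Pulse→Band B ($494M), NorthTel→Band F ($747M), ClearBand→Band C ($530M), total $1771M.
VCG payment = (others' best without OrbitCom) − (others' welfare with OrbitCom) = 1771 − 1710 = $61M.

OrbitCom pays $61M.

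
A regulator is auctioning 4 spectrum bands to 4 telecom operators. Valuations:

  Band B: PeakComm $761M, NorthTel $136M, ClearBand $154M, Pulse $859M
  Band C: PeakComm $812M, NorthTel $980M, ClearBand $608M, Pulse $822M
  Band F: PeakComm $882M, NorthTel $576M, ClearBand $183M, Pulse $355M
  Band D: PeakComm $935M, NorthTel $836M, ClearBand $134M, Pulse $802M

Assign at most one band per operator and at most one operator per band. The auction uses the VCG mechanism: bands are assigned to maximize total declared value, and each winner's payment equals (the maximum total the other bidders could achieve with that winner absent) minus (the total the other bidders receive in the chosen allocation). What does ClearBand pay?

Efficient allocation: PeakComm→Band F ($882M), NorthTel→Band D ($836M), ClearBand→Band C ($608M), Pulse→Band B ($859M); total welfare W = $3185M.
ClearBand receives Band C at value $608M, so the others get W − 608 = $2577M.
Without ClearBand: best allocation of the remaining 3 bidders over all 4 bands is PeakComm→Band D ($935M), NorthTel→Band C ($980M), Pulse→Band B ($859M), total $2774M.
VCG payment = (others' best without ClearBand) − (others' welfare with ClearBand) = 2774 − 2577 = $197M.

ClearBand pays $197M.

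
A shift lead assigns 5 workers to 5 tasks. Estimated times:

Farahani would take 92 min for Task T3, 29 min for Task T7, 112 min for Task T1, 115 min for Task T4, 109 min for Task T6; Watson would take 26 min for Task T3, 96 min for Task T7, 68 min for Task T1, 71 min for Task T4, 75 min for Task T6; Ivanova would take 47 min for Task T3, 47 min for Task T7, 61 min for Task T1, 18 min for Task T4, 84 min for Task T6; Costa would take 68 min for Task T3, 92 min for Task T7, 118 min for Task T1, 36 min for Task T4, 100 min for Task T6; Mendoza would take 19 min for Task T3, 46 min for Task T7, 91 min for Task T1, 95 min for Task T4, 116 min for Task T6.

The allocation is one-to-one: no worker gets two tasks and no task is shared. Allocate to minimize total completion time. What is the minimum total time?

Minimum total: 220 min

Optimal: Farahani→Task T7 (29 min), Watson→Task T6 (75 min), Ivanova→Task T1 (61 min), Costa→Task T4 (36 min), Mendoza→Task T3 (19 min) — total 29+75+61+36+19 = 220 min.
Min-entry greedy (repeatedly take the single cheapest remaining cell) gives 234 min, worse by 14.
Next-best assignment: Farahani→Task T7, Watson→Task T1, Ivanova→Task T4, Costa→Task T6, Mendoza→Task T3 = 234 min.
Swapping Watson↔Mendoza (Watson→Task T3 26 min, Mendoza→Task T6 116 min) adds 48.
No other one-to-one assignment undercuts 220 min.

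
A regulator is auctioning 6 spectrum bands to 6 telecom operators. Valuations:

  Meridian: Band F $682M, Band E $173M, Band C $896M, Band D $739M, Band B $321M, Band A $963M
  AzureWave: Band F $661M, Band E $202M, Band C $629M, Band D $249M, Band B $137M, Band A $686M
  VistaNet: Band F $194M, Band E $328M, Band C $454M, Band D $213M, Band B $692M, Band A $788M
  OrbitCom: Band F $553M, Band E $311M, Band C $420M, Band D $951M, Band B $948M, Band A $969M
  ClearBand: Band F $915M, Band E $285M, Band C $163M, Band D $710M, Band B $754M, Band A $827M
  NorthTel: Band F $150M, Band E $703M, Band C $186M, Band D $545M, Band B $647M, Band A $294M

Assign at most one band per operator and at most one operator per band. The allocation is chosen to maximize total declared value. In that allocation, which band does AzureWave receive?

This is the linear assignment problem.
Optimal: Meridian→Band A ($963M), AzureWave→Band C ($629M), VistaNet→Band B ($692M), OrbitCom→Band D ($951M), ClearBand→Band F ($915M), NorthTel→Band E ($703M) — total 963+629+692+951+915+703 = $4853M.
Column-greedy (each band in turn goes to its best remaining operator) gives $4843M, worse by 10.
Next-best assignment: Meridian→Band C, AzureWave→Band A, VistaNet→Band B, OrbitCom→Band D, ClearBand→Band F, NorthTel→Band E = $4843M.
AzureWave's own top band is Band A ($686M), but forcing AzureWave→Band A and reassigning the rest optimally gives only $4843M — worse by 10.

AzureWave receives Band C.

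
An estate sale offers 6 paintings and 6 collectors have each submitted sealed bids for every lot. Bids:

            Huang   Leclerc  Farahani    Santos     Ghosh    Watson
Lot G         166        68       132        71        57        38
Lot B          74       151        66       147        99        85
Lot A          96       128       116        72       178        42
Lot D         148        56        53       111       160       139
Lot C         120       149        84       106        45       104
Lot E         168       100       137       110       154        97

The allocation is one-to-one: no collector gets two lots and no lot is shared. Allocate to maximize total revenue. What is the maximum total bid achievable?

Max total: $916

Optimal: Huang→Lot G ($166), Leclerc→Lot C ($149), Farahani→Lot E ($137), Santos→Lot B ($147), Ghosh→Lot A ($178), Watson→Lot D ($139) — total 166+149+137+147+178+139 = $916.
Max-entry greedy (repeatedly take the single best remaining cell) gives $874, worse by 42.
Every other assignment is strictly worse.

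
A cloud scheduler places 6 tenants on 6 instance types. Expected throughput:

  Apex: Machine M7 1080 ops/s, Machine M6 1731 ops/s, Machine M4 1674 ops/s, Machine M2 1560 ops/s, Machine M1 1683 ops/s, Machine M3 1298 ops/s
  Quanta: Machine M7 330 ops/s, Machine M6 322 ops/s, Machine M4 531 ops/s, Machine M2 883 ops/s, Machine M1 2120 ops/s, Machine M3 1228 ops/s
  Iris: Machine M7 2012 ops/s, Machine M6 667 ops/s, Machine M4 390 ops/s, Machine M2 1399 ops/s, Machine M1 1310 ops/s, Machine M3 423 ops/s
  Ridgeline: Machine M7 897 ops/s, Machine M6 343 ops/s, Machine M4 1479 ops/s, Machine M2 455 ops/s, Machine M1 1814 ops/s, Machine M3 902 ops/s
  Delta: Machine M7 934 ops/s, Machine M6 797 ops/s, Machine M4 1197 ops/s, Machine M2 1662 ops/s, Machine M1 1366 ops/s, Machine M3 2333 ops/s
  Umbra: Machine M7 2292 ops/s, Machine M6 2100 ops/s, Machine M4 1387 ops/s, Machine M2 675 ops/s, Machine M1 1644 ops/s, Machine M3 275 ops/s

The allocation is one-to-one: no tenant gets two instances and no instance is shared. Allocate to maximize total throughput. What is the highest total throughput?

Optimal: Apex→Machine M2 (1560 ops/s), Quanta→Machine M1 (2120 ops/s), Iris→Machine M7 (2012 ops/s), Ridgeline→Machine M4 (1479 ops/s), Delta→Machine M3 (2333 ops/s), Umbra→Machine M6 (2100 ops/s) — total 1560+2120+2012+1479+2333+2100 = 11604 ops/s.
Row-greedy (each tenant in turn takes its best remaining instance) gives 10350 ops/s, worse by 1254.
Every other assignment is strictly worse.

Max total: 11604 ops/s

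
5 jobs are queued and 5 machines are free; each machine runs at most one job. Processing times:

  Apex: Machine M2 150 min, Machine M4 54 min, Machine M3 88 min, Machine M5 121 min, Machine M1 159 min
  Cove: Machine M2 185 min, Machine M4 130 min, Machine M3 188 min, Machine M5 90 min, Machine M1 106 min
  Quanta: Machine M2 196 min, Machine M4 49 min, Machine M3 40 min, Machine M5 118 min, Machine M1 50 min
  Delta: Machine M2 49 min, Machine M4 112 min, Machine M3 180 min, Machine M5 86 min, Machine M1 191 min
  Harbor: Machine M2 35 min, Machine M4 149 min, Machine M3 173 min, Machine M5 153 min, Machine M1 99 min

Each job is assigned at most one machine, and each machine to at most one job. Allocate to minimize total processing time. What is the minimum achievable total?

Min total: 321 min

This is the linear assignment problem.
Optimal: Apex→Machine M4 (54 min), Cove→Machine M1 (106 min), Quanta→Machine M3 (40 min), Delta→Machine M5 (86 min), Harbor→Machine M2 (35 min) — total 54+106+40+86+35 = 321 min.
Column-greedy (each machine in turn goes to its cheapest remaining job) gives 364 min, worse by 43.
Swapping Cove↔Delta (Cove→Machine M5 90 min, Delta→Machine M1 191 min) adds 89.
Every other assignment is strictly worse.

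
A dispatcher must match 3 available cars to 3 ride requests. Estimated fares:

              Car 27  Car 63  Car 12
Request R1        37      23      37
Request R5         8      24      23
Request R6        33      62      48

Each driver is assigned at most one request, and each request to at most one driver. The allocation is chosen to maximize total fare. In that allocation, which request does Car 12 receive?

Car 12 receives Request R5.

This is a one-to-one assignment (maximum-weight bipartite matching).
Optimal: Car 27→Request R1 ($37), Car 63→Request R6 ($62), Car 12→Request R5 ($23) — total 37+62+23 = $122.
Next-best assignment: Car 27→Request R1, Car 63→Request R5, Car 12→Request R6 = $109.
Checked against all permutations: $122 is optimal.
Car 12's own top request is Request R6 ($48), but forcing Car 12→Request R6 and reassigning the rest optimally gives only $109 — worse by 13.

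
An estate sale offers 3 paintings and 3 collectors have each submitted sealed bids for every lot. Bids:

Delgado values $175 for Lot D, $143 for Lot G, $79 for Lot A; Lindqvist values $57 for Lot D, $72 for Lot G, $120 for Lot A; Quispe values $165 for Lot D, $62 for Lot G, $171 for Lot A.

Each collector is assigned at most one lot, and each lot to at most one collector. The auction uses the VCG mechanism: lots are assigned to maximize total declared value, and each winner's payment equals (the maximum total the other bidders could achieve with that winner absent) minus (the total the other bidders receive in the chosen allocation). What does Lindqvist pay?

Efficient allocation: Delgado→Lot G ($143), Lindqvist→Lot A ($120), Quispe→Lot D ($165); total welfare W = $428.
Lindqvist receives Lot A at value $120, so the others get W − 120 = $308.
Without Lindqvist: best allocation of the remaining 2 bidders over all 3 lots is Delgado→Lot D ($175), Quispe→Lot A ($171), total $346.
VCG payment = (others' best without Lindqvist) − (others' welfare with Lindqvist) = 346 − 308 = $38.

Lindqvist pays $38.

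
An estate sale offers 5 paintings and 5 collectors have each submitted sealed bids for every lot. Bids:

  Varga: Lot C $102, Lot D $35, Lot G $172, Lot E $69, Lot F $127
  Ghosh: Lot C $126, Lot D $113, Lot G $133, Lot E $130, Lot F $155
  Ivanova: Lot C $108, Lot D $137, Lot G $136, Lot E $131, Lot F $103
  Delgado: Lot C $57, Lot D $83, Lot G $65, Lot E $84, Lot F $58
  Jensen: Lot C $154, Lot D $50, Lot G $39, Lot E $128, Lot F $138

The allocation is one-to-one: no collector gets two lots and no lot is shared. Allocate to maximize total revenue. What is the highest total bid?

Optimal: Varga→Lot G ($172), Ghosh→Lot F ($155), Ivanova→Lot D ($137), Delgado→Lot E ($84), Jensen→Lot C ($154) — total 172+155+137+84+154 = $702.
Column-greedy (each lot in turn goes to its best remaining collector) gives $651, worse by 51.
Next-best assignment: Varga→Lot G, Ghosh→Lot F, Ivanova→Lot E, Delgado→Lot D, Jensen→Lot C = $695.
Swapping Ivanova↔Varga (Ivanova→Lot G $136, Varga→Lot D $35) loses 138.

Max total: $702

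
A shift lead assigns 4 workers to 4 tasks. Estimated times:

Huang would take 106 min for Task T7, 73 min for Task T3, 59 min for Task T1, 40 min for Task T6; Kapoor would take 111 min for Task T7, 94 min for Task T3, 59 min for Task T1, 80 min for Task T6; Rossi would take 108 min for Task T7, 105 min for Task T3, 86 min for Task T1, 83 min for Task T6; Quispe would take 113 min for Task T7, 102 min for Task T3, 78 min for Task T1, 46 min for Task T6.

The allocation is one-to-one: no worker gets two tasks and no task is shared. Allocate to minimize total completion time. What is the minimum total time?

Min total: 286 min

This is a one-to-one assignment (minimum-cost bipartite matching).
Optimal: Huang→Task T3 (73 min), Kapoor→Task T1 (59 min), Rossi→Task T7 (108 min), Quispe→Task T6 (46 min) — total 73+59+108+46 = 286 min.
Column-greedy (each task in turn goes to its cheapest remaining worker) gives 361 min, worse by 75.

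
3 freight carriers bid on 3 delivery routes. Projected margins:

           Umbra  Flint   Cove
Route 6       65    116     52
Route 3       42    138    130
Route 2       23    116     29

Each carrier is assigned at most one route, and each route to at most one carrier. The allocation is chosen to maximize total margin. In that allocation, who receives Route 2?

Flint receives Route 2.

Optimal: Umbra→Route 6 ($65k), Flint→Route 2 ($116k), Cove→Route 3 ($130k) — total 65+116+130 = $311k.
Row-greedy (each carrier in turn takes its best remaining route) gives $232k, worse by 79.
Next-best assignment: Umbra→Route 2, Flint→Route 6, Cove→Route 3 = $269k.
Swapping Flint↔Cove (Flint→Route 3 $138k, Cove→Route 2 $29k) loses 79.
Flint's own top route is Route 3 ($138k), but forcing Flint→Route 3 and reassigning the rest optimally gives only $232k — worse by 79.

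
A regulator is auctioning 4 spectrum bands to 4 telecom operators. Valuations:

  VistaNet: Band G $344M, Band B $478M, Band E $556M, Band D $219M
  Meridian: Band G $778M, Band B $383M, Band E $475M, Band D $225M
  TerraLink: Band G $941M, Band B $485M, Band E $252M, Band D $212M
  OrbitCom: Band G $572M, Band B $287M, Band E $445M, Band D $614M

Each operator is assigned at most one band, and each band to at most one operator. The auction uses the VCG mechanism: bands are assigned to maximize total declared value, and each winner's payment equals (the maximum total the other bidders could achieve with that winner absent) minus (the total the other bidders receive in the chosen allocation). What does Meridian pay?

Meridian pays $78M.

Efficient allocation: VistaNet→Band B ($478M), Meridian→Band E ($475M), TerraLink→Band G ($941M), OrbitCom→Band D ($614M); total welfare W = $2508M.
Meridian receives Band E at value $475M, so the others get W − 475 = $2033M.
Without Meridian: best allocation of the remaining 3 bidders over all 4 bands is VistaNet→Band E ($556M), TerraLink→Band G ($941M), OrbitCom→Band D ($614M), total $2111M.
VCG payment = (others' best without Meridian) − (others' welfare with Meridian) = 2111 − 2033 = $78M.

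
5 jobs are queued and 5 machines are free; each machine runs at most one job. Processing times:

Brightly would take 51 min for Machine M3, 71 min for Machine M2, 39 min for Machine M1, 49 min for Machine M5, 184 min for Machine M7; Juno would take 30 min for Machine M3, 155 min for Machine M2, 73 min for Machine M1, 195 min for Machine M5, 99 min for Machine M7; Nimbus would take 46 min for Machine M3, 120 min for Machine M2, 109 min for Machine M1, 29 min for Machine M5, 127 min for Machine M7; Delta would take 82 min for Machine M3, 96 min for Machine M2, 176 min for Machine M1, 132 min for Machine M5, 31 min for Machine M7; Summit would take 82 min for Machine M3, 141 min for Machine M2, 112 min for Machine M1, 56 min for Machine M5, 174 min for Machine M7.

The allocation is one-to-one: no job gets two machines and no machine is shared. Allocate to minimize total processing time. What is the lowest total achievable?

Min total: 270 min

Optimal: Brightly→Machine M1 (39 min), Juno→Machine M3 (30 min), Nimbus→Machine M5 (29 min), Delta→Machine M7 (31 min), Summit→Machine M2 (141 min) — total 39+30+29+31+141 = 270 min.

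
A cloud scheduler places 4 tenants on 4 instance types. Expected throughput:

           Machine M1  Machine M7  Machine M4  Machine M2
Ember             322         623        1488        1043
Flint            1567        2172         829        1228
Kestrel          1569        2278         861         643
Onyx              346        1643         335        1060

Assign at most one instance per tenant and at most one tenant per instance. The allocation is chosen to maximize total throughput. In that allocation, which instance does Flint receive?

Optimal: Ember→Machine M4 (1488 ops/s), Flint→Machine M1 (1567 ops/s), Kestrel→Machine M7 (2278 ops/s), Onyx→Machine M2 (1060 ops/s) — total 1488+1567+2278+1060 = 6393 ops/s.
Row-greedy (each tenant in turn takes its best remaining instance) gives 6289 ops/s, worse by 104.
Swapping Ember↔Flint (Ember→Machine M1 322 ops/s, Flint→Machine M4 829 ops/s) loses 1904.
Every other assignment is strictly worse.
Flint's own top instance is Machine M7 (2172 ops/s), but forcing Flint→Machine M7 and reassigning the rest optimally gives only 6289 ops/s — worse by 104.

Flint receives Machine M1.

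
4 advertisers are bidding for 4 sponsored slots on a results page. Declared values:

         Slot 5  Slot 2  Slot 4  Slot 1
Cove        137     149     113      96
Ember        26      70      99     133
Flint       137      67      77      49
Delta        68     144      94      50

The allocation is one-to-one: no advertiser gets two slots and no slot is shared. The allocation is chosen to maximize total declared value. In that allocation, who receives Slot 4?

Cove receives Slot 4.

Optimal: Cove→Slot 4 ($113), Ember→Slot 1 ($133), Flint→Slot 5 ($137), Delta→Slot 2 ($144) — total 113+133+137+144 = $527.
Column-greedy (each slot in turn goes to its best remaining advertiser) gives $429, worse by 98.
Checked against all permutations: $527 is optimal.
Cove's own top slot is Slot 2 ($149), but forcing Cove→Slot 2 and reassigning the rest optimally gives only $513 — worse by 14.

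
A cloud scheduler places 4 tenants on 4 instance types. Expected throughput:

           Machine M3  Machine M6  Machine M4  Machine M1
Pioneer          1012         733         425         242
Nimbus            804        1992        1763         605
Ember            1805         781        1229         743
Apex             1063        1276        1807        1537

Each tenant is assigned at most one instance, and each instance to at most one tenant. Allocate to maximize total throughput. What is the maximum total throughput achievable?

This is the linear assignment problem.
Optimal: Pioneer→Machine M1 (242 ops/s), Nimbus→Machine M6 (1992 ops/s), Ember→Machine M3 (1805 ops/s), Apex→Machine M4 (1807 ops/s) — total 242+1992+1805+1807 = 5846 ops/s.
Row-greedy (each tenant in turn takes its best remaining instance) gives 5770 ops/s, worse by 76.
Next-best assignment: Pioneer→Machine M6, Nimbus→Machine M4, Ember→Machine M3, Apex→Machine M1 = 5838 ops/s.
Swapping Apex↔Ember (Apex→Machine M3 1063 ops/s, Ember→Machine M4 1229 ops/s) loses 1320.
No other one-to-one assignment exceeds 5846 ops/s.

Maximum total: 5846 ops/s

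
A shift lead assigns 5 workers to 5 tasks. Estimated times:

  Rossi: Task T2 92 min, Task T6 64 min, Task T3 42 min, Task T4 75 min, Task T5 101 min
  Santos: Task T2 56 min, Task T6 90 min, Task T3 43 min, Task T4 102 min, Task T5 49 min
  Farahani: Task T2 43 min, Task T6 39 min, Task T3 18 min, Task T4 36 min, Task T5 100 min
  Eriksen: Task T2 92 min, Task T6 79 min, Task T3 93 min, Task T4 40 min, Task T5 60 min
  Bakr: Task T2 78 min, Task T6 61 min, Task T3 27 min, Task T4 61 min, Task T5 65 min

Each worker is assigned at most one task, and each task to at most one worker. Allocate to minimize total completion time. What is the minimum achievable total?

Optimal: Rossi→Task T6 (64 min), Santos→Task T5 (49 min), Farahani→Task T2 (43 min), Eriksen→Task T4 (40 min), Bakr→Task T3 (27 min) — total 64+49+43+40+27 = 223 min.
Min-entry greedy (repeatedly take the single cheapest remaining cell) gives 260 min, worse by 37.
Next-best assignment: Rossi→Task T3, Santos→Task T5, Farahani→Task T2, Eriksen→Task T4, Bakr→Task T6 = 235 min.

Min total: 223 min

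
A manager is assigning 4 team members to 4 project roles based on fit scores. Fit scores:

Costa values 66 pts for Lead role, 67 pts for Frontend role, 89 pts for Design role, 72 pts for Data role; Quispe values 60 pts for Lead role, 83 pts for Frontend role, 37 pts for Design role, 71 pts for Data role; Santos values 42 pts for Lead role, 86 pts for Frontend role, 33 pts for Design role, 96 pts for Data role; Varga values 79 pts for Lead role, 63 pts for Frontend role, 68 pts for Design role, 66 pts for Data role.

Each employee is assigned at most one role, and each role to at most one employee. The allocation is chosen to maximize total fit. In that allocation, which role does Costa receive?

Costa receives Design role.

This is the linear assignment problem.
Optimal: Costa→Design role (89 pts), Quispe→Frontend role (83 pts), Santos→Data role (96 pts), Varga→Lead role (79 pts) — total 89+83+96+79 = 347 pts.
Column-greedy (each role in turn goes to its best remaining employee) gives 325 pts, worse by 22.
Swapping Quispe↔Santos (Quispe→Data role 71 pts, Santos→Frontend role 86 pts) loses 22.
Every other assignment is strictly worse.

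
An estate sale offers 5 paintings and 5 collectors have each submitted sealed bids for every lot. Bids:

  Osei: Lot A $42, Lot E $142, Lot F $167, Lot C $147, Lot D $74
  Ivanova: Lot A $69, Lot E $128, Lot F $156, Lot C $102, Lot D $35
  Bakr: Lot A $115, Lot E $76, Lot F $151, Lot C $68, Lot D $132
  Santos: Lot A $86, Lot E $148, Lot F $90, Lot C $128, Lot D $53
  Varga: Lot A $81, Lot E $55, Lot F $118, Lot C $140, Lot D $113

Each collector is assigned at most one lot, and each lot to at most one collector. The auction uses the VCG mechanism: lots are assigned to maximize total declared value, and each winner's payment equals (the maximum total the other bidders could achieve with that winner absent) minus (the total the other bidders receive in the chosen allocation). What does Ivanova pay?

Ivanova pays $64.

Efficient allocation: Osei→Lot C ($147), Ivanova→Lot F ($156), Bakr→Lot A ($115), Santos→Lot E ($148), Varga→Lot D ($113); total welfare W = $679.
Ivanova receives Lot F at value $156, so the others get W − 156 = $523.
Without Ivanova: best allocation of the remaining 4 bidders over all 5 lots is Osei→Lot F ($167), Bakr→Lot D ($132), Santos→Lot E ($148), Varga→Lot C ($140), total $587.
VCG payment = (others' best without Ivanova) − (others' welfare with Ivanova) = 587 − 523 = $64.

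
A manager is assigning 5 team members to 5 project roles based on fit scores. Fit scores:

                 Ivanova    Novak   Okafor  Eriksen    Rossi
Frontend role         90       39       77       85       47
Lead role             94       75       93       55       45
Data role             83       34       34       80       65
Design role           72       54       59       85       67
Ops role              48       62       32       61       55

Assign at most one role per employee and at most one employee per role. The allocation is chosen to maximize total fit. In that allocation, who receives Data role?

Rossi receives Data role.

Optimal: Ivanova→Frontend role (90 pts), Novak→Ops role (62 pts), Okafor→Lead role (93 pts), Eriksen→Design role (85 pts), Rossi→Data role (65 pts) — total 90+62+93+85+65 = 395 pts.
Max-entry greedy (repeatedly take the single best remaining cell) gives 342 pts, worse by 53.
No other one-to-one assignment exceeds 395 pts.
Rossi's own top role is Design role (67 pts), but forcing Rossi→Design role and reassigning the rest optimally gives only 392 pts — worse by 3.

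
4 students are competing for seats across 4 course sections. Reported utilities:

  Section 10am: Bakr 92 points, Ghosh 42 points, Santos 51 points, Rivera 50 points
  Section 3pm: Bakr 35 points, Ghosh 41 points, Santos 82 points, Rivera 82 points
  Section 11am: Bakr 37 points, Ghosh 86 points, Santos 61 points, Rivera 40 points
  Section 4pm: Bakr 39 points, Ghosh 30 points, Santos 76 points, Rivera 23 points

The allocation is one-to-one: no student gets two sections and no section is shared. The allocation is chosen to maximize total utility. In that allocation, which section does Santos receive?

Santos receives Section 4pm.

Optimal: Bakr→Section 10am (92 points), Ghosh→Section 11am (86 points), Santos→Section 4pm (76 points), Rivera→Section 3pm (82 points) — total 92+86+76+82 = 336 points.
Column-greedy (each section in turn goes to its best remaining student) gives 283 points, worse by 53.
Next-best assignment: Bakr→Section 10am, Ghosh→Section 11am, Santos→Section 3pm, Rivera→Section 4pm = 283 points.
Santos's own top section is Section 3pm (82 points), but forcing Santos→Section 3pm and reassigning the rest optimally gives only 283 points — worse by 53.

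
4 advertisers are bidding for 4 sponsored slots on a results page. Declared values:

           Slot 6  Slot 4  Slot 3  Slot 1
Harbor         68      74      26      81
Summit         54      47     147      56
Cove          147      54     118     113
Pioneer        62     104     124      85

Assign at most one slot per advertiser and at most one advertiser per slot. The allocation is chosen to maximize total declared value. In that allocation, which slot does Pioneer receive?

This is a one-to-one assignment (maximum-weight bipartite matching).
Optimal: Harbor→Slot 1 ($81), Summit→Slot 3 ($147), Cove→Slot 6 ($147), Pioneer→Slot 4 ($104) — total 81+147+147+104 = $479.
Every other assignment is strictly worse.
Pioneer's own top slot is Slot 3 ($124), but forcing Pioneer→Slot 3 and reassigning the rest optimally gives only $401 — worse by 78.

Pioneer receives Slot 4.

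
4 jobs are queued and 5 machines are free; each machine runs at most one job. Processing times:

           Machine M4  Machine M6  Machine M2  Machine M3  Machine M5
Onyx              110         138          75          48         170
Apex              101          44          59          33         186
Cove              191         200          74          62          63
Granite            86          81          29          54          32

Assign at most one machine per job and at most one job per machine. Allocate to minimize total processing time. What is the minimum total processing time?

Optimal: Onyx→Machine M3 (48 min), Apex→Machine M6 (44 min), Cove→Machine M5 (63 min), Granite→Machine M2 (29 min) — total 48+44+63+29 = 184 min.
Column-greedy (each machine in turn goes to its cheapest remaining job) gives 252 min, worse by 68.
Next-best assignment: Onyx→Machine M3, Apex→Machine M6, Cove→Machine M2, Granite→Machine M5 = 198 min.
Swapping Onyx↔Apex (Onyx→Machine M6 138 min, Apex→Machine M3 33 min) adds 79.
Checked against all permutations: 184 min is optimal.

Minimum total: 184 min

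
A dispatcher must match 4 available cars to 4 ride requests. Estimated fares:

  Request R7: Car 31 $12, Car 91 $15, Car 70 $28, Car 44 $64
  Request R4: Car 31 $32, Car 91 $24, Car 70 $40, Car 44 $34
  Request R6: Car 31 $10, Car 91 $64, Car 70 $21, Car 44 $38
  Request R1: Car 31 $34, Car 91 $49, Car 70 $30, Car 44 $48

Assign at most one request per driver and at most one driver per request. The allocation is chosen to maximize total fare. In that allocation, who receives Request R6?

Car 91 receives Request R6.

Optimal: Car 31→Request R1 ($34), Car 91→Request R6 ($64), Car 70→Request R4 ($40), Car 44→Request R7 ($64) — total 34+64+40+64 = $202.
Next-best assignment: Car 31→Request R4, Car 91→Request R6, Car 70→Request R1, Car 44→Request R7 = $190.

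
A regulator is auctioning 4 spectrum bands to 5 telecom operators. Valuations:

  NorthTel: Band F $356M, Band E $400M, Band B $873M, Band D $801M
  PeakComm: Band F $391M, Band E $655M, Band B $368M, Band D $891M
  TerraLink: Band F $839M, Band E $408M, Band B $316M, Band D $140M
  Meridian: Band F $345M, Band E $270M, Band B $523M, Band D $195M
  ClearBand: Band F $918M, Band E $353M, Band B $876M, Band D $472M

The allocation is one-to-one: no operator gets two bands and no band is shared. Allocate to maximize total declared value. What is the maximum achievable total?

Max total: $3171M

Optimal: TerraLink→Band F ($839M), PeakComm→Band E ($655M), ClearBand→Band B ($876M), NorthTel→Band D ($801M) — total 839+655+876+801 = $3171M.
Row-greedy (each operator in turn takes its best remaining band) gives $2873M, worse by 298.
Next-best assignment: ClearBand→Band F, TerraLink→Band E, NorthTel→Band B, PeakComm→Band D = $3090M.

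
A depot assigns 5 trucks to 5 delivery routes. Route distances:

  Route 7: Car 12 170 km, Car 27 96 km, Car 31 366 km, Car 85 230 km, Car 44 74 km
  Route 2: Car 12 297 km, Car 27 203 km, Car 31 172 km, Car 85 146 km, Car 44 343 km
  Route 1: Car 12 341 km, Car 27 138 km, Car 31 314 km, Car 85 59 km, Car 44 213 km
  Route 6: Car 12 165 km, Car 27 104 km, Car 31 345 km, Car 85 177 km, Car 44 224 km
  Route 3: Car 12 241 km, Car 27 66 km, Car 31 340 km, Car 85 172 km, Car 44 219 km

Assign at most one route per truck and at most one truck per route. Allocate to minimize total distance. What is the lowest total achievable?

Minimum total: 536 km

Optimal: Car 12→Route 6 (165 km), Car 27→Route 3 (66 km), Car 31→Route 2 (172 km), Car 85→Route 1 (59 km), Car 44→Route 7 (74 km) — total 165+66+172+59+74 = 536 km.
Column-greedy (each route in turn goes to its cheapest remaining truck) gives 863 km, worse by 327.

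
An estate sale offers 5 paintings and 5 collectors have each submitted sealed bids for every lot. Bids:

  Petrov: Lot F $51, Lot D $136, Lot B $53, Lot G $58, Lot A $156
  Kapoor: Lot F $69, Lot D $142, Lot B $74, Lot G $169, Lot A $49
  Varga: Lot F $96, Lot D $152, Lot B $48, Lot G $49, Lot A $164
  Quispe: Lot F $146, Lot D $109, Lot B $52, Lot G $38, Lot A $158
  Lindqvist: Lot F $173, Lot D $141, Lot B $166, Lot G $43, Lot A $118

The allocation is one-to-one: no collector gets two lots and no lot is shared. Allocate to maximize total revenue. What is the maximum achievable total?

This is the linear assignment problem.
Optimal: Petrov→Lot A ($156), Kapoor→Lot G ($169), Varga→Lot D ($152), Quispe→Lot F ($146), Lindqvist→Lot B ($166) — total 156+169+152+146+166 = $789.
Column-greedy (each lot in turn goes to its best remaining collector) gives $615, worse by 174.
Swapping Petrov↔Kapoor (Petrov→Lot G $58, Kapoor→Lot A $49) loses 218.
No other one-to-one assignment exceeds $789.

Max total: $789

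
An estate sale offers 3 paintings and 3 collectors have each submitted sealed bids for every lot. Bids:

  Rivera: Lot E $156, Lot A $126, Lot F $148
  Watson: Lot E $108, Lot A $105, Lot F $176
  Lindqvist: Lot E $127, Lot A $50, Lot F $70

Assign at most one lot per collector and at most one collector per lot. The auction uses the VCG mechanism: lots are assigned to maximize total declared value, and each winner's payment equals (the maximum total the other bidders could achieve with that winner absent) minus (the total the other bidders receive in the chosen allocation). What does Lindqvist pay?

Efficient allocation: Rivera→Lot A ($126), Watson→Lot F ($176), Lindqvist→Lot E ($127); total welfare W = $429.
Lindqvist receives Lot E at value $127, so the others get W − 127 = $302.
Without Lindqvist: best allocation of the remaining 2 bidders over all 3 lots is Rivera→Lot E ($156), Watson→Lot F ($176), total $332.
VCG payment = (others' best without Lindqvist) − (others' welfare with Lindqvist) = 332 − 302 = $30.

Lindqvist pays $30.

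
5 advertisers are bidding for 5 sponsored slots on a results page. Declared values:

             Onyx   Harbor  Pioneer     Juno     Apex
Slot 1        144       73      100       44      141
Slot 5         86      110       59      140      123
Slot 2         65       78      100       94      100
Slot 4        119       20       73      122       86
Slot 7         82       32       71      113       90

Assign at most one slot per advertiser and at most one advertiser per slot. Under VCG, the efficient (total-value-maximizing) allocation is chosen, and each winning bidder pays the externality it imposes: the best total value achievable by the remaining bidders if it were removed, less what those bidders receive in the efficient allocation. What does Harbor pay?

Efficient allocation: Onyx→Slot 4 ($119), Harbor→Slot 5 ($110), Pioneer→Slot 2 ($100), Juno→Slot 7 ($113), Apex→Slot 1 ($141); total welfare W = $583.
Harbor receives Slot 5 at value $110, so the others get W − 110 = $473.
Without Harbor: best allocation of the remaining 4 bidders over all 5 slots is Onyx→Slot 4 ($119), Pioneer→Slot 2 ($100), Juno→Slot 5 ($140), Apex→Slot 1 ($141), total $500.
VCG payment = (others' best without Harbor) − (others' welfare with Harbor) = 500 − 473 = $27.

Harbor pays $27.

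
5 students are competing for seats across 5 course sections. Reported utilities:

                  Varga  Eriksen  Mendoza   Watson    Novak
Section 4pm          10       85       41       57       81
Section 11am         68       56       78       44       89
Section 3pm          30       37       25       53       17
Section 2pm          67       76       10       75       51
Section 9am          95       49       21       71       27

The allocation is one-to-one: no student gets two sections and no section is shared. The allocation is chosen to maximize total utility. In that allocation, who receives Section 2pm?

Optimal: Varga→Section 9am (95 points), Eriksen→Section 2pm (76 points), Mendoza→Section 11am (78 points), Watson→Section 3pm (53 points), Novak→Section 4pm (81 points) — total 95+76+78+53+81 = 383 points.
Row-greedy (each student in turn takes its best remaining section) gives 350 points, worse by 33.
Next-best assignment: Varga→Section 9am, Eriksen→Section 4pm, Mendoza→Section 3pm, Watson→Section 2pm, Novak→Section 11am = 369 points.
Every other assignment is strictly worse.
Eriksen's own top section is Section 4pm (85 points), but forcing Eriksen→Section 4pm and reassigning the rest optimally gives only 369 points — worse by 14.

Eriksen receives Section 2pm.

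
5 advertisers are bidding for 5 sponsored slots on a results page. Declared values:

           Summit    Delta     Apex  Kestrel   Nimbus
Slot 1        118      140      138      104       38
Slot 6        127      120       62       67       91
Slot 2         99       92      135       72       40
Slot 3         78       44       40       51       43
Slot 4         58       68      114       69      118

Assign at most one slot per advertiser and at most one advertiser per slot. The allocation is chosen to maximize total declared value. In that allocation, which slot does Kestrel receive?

This is the linear assignment problem.
Optimal: Summit→Slot 6 ($127), Delta→Slot 1 ($140), Apex→Slot 2 ($135), Kestrel→Slot 3 ($51), Nimbus→Slot 4 ($118) — total 127+140+135+51+118 = $571.
Row-greedy (each advertiser in turn takes its best remaining slot) gives $514, worse by 57.
Next-best assignment: Summit→Slot 3, Delta→Slot 6, Apex→Slot 2, Kestrel→Slot 1, Nimbus→Slot 4 = $555.
Kestrel's own top slot is Slot 1 ($104), but forcing Kestrel→Slot 1 and reassigning the rest optimally gives only $555 — worse by 16.

Kestrel receives Slot 3.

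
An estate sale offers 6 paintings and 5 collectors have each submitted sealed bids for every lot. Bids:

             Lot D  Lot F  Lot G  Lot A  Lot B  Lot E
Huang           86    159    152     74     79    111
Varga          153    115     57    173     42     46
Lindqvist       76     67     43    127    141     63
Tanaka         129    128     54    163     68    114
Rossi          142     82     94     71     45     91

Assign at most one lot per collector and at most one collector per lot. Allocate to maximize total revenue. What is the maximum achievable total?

This is the linear assignment problem.
Optimal: Huang→Lot G ($152), Varga→Lot A ($173), Lindqvist→Lot B ($141), Tanaka→Lot F ($128), Rossi→Lot D ($142) — total 152+173+141+128+142 = $736.
Next-best assignment: Huang→Lot F, Varga→Lot A, Lindqvist→Lot B, Tanaka→Lot E, Rossi→Lot D = $729.
Swapping Lindqvist↔Tanaka (Lindqvist→Lot F $67, Tanaka→Lot B $68) loses 134.

Max total: $736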